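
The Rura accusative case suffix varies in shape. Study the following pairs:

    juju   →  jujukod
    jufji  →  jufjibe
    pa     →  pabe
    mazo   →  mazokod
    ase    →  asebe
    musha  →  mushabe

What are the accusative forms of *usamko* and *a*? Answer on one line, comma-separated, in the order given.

The alternation tracks the last vowel of the stem — -kod when the last vowel of the stem is a rounded vowel (*juju*, *mazo*); -be when the last vowel of the stem is an unrounded vowel (*jufji*, *pa*, *ase*, *musha*).
*usamko*: last vowel = /o/, a rounded vowel → -kod → *usamkokod*.
Since the last vowel of *a* is /a/ (an unrounded vowel), it takes -be, giving *abe*.

usamkokod, abe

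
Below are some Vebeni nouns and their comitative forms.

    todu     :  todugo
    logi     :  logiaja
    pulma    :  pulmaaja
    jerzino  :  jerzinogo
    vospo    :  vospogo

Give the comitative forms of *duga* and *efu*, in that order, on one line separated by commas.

The alternation tracks the last vowel of the stem — -go when the last vowel of the stem is a rounded vowel (*todu*, *jerzino*, *vospo*); -aja when the last vowel of the stem is an unrounded vowel (*logi*, *pulma*).
*duga*: last vowel = /a/, an unrounded vowel → -aja → *dugaaja*.
Since the last vowel of *efu* is /u/ (a rounded vowel), it takes -go, giving *efugo*.

dugaaja, efugo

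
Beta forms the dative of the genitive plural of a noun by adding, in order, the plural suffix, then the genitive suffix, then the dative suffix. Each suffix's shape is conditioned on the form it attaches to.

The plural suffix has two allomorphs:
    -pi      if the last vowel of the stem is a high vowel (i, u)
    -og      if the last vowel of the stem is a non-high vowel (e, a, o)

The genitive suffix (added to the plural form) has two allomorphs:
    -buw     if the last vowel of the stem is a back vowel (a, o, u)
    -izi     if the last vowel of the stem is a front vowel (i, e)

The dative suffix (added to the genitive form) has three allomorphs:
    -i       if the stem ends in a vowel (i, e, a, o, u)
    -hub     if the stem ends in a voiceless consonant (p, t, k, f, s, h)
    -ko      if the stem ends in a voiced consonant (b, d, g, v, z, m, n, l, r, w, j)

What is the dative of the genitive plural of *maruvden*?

Since the last vowel of *maruvden* is /e/ (a non-high vowel), it takes -og, giving *maruvdenog*.
The plural form *maruvdenog*: last vowel = /o/, a back vowel → -buw → *maruvdenogbuw*.
The genitive form *maruvdenogbuw* — final sound /w/ (a voiced consonant) → -ko → *maruvdenogbuwko*.

maruvdenogbuwko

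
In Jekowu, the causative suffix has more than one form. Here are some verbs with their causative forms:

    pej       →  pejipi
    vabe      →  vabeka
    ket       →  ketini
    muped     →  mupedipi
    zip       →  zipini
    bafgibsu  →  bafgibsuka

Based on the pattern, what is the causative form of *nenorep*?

nenorepini

The alternation tracks the final sound of the stem — -ini when the stem ends in a voiceless consonant (*ket*, *zip*); -ipi when the stem ends in a voiced consonant (*pej*, *muped*); -ka when the stem ends in a vowel (*vabe*, *bafgibsu*).
*nenorep* — final sound /p/ (a voiceless consonant) → -ini → *nenorepini*.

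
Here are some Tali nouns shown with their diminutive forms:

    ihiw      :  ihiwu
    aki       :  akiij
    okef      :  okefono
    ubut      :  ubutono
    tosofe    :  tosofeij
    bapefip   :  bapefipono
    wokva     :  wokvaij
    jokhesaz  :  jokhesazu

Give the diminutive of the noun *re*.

The alternation tracks the final sound of the stem — -ono when the stem ends in a voiceless consonant (*okef*, *ubut*, *bapefip*); -u when the stem ends in a voiced consonant (*ihiw*, *jokhesaz*); -ij when the stem ends in a vowel (*aki*, *tosofe*, *wokva*).
*re* — final sound /e/ (a vowel) → -ij → *reij*.

reij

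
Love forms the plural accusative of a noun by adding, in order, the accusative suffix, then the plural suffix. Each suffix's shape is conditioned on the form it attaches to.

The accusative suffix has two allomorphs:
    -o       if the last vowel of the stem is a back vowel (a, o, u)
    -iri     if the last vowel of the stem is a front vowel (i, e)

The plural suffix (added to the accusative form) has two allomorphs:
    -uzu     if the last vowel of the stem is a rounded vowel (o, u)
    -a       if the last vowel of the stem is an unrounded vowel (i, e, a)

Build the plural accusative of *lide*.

lideiria

The last vowel of *lide* is /e/, which is a front vowel, so the accusative suffix is -iri, giving *lideiri*.
Since the last vowel of the accusative form *lideiri* is /i/ (an unrounded vowel), it takes -a, giving *lideiria*.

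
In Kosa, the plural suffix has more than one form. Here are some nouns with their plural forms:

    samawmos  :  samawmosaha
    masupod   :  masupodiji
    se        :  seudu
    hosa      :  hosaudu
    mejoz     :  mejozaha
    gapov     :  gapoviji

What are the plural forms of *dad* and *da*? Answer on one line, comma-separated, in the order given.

The alternation tracks the final sound of the stem — -aha when the stem ends in a sibilant (*samawmos*, *mejoz*); -iji when the stem ends in a non-sibilant consonant (*masupod*, *gapov*); -udu when the stem ends in a vowel (*se*, *hosa*).
*dad* — final sound /d/ (a non-sibilant consonant) → -iji → *dadiji*.
*da* — final sound /a/ (a vowel) → -udu → *daudu*.

dadiji, daudu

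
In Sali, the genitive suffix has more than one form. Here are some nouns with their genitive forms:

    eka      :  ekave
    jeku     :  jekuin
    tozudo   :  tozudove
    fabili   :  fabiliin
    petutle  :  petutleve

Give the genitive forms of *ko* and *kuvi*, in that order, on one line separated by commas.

kove, kuviin

The alternation tracks the last vowel of the stem — -in when the last vowel of the stem is a high vowel (*jeku*, *fabili*); -ve when the last vowel of the stem is a non-high vowel (*eka*, *tozudo*, *petutle*).
Since the last vowel of *ko* is /o/ (a non-high vowel), it takes -ve, giving *kove*.
The last vowel of *kuvi* is /i/, which is a high vowel, so the suffix is -in, giving *kuviin*.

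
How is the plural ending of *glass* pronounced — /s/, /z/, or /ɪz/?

The stem *glass* ends in a sibilant (/s, z, ʃ, ʒ, tʃ, dʒ/).
The plural suffix surfaces as /ɪz/ after sibilants, /s/ after other voiceless consonants, and /z/ after other voiced sounds.
So the plural -s on *glass* is pronounced /ɪz/.

/ɪz/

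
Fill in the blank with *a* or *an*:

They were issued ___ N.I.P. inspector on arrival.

The indefinite article is chosen by the initial *sound* of the following word, not its spelling.
The initialism *N.I.P.* is read letter by letter; the first letter, N, is pronounced /ɛn/, which begins with a vowel sound.
So the article is *an*: They were issued an N.I.P. inspector on arrival.

an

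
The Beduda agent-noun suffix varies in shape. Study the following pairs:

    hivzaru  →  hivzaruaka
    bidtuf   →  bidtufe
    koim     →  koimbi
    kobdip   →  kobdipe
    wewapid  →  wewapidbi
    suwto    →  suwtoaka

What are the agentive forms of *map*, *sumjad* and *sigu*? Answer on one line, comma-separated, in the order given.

mape, sumjadbi, siguaka

The pattern is voicing of the final sound: -e when the stem ends in a voiceless consonant (*bidtuf*, *kobdip*); -bi when the stem ends in a voiced consonant (*koim*, *wewapid*); -aka when the stem ends in a vowel (*hivzaru*, *suwto*).
Since the final sound of *map* is /p/ (a voiceless consonant), it takes -e, giving *mape*.
*sumjad*: final sound = /d/, a voiced consonant → -bi → *sumjadbi*.
*sigu*: final sound = /u/, a vowel → -aka → *siguaka*.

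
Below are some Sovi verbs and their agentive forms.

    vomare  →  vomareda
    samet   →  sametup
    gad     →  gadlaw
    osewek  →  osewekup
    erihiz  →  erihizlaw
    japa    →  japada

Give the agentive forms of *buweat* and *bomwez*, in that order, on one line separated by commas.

buweatup, bomwezlaw

The pattern is voicing of the final sound: -up when the stem ends in a voiceless consonant (*samet*, *osewek*); -law when the stem ends in a voiced consonant (*gad*, *erihiz*); -da when the stem ends in a vowel (*vomare*, *japa*).
*buweat*: final sound = /t/, a voiceless consonant → -up → *buweatup*.
The final sound of *bomwez* is /z/, which is a voiced consonant, so the suffix is -law, giving *bomwezlaw*.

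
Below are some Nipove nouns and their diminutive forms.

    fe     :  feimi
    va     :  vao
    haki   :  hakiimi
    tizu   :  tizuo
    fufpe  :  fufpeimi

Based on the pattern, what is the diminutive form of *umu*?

The suffix is conditioned by the last vowel: -imi when the last vowel of the stem is a front vowel (*fe*, *haki*, *fufpe*); -o when the last vowel of the stem is a back vowel (*va*, *tizu*).
The last vowel of *umu* is /u/, which is a back vowel, so the suffix is -o, giving *umuo*.

umuo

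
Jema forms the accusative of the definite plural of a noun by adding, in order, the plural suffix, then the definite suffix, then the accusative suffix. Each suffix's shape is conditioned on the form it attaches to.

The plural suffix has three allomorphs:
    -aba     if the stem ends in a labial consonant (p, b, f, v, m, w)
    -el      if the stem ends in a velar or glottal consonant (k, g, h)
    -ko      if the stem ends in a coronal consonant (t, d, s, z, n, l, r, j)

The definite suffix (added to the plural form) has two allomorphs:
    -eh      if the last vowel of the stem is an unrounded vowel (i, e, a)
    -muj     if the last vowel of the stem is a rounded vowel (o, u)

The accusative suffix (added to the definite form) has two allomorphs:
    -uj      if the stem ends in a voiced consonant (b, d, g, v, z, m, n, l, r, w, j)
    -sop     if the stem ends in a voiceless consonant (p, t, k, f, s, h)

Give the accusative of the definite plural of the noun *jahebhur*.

jahebhurkomujuj

Since the final consonant of *jahebhur* is /r/ (coronal), it takes -ko, giving *jahebhurko*.
The plural form *jahebhurko* — last vowel /o/ (a rounded vowel) → -muj → *jahebhurkomuj*.
Since the final consonant of the definite form *jahebhurkomuj* is /j/ (voiced), it takes -uj, giving *jahebhurkomujuj*.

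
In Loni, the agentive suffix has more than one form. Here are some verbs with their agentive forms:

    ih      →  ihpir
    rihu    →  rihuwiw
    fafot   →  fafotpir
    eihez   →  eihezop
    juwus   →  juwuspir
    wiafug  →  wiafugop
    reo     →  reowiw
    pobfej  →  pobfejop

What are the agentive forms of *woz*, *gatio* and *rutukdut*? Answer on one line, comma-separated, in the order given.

The suffix is conditioned by the final sound: -pir when the stem ends in a voiceless consonant (*ih*, *fafot*, *juwus*); -op when the stem ends in a voiced consonant (*eihez*, *wiafug*, *pobfej*); -wiw when the stem ends in a vowel (*rihu*, *reo*).
*woz* — final sound /z/ (a voiced consonant) → -op → *wozop*.
*gatio* — final sound /o/ (a vowel) → -wiw → *gatiowiw*.
*rutukdut* — final sound /t/ (a voiceless consonant) → -pir → *rutukdutpir*.

wozop, gatiowiw, rutukdutpir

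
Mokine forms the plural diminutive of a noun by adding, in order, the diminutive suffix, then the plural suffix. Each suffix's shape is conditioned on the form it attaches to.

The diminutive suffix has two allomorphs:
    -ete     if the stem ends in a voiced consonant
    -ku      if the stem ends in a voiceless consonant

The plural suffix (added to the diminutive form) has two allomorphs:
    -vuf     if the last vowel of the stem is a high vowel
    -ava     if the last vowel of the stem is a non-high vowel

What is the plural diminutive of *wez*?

wezeteava

The final consonant of *wez* is /z/, which is voiced, so the diminutive suffix is -ete, giving *wezete*.
The diminutive form *wezete* — last vowel /e/ (a non-high vowel) → -ava → *wezeteava*.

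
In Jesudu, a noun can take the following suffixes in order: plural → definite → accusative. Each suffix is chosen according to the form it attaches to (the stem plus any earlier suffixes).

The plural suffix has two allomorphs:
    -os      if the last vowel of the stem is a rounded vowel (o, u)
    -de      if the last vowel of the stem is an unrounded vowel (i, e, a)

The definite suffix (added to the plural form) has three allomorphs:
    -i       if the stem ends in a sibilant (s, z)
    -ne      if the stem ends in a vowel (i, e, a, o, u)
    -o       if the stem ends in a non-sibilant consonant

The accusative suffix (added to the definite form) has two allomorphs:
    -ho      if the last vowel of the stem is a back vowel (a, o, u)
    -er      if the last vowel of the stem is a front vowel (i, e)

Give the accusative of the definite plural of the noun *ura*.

*ura*: last vowel = /a/, an unrounded vowel → -de → *urade*.
The plural form *urade* — final sound /e/ (a vowel) → -ne → *uradene*.
The definite form *uradene*: last vowel = /e/, a front vowel → -er → *uradeneer*.

uradeneer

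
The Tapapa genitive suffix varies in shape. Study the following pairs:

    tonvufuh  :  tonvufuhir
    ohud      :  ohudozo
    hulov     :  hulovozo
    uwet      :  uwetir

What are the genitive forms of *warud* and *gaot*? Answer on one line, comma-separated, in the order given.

The suffix is conditioned by the final consonant: -ir when the stem ends in a voiceless consonant (*tonvufuh*, *uwet*); -ozo when the stem ends in a voiced consonant (*ohud*, *hulov*).
*warud*: final consonant = /d/, voiced → -ozo → *warudozo*.
Since the final consonant of *gaot* is /t/ (voiceless), it takes -ir, giving *gaotir*.

warudozo, gaotir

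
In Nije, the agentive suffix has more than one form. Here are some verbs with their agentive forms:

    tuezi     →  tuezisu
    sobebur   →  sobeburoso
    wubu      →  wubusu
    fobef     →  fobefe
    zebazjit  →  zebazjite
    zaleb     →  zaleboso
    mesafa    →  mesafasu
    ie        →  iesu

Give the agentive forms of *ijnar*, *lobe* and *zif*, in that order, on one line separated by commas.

Looking at the final sound of each stem: -e when the stem ends in a voiceless consonant (*fobef*, *zebazjit*); -oso when the stem ends in a voiced consonant (*sobebur*, *zaleb*); -su when the stem ends in a vowel (*tuezi*, *wubu*, *mesafa*, *ie*).
The final sound of *ijnar* is /r/, which is a voiced consonant, so the suffix is -oso, giving *ijnaroso*.
The final sound of *lobe* is /e/, which is a vowel, so the suffix is -su, giving *lobesu*.
*zif*: final sound = /f/, a voiceless consonant → -e → *zife*.

ijnaroso, lobesu, zife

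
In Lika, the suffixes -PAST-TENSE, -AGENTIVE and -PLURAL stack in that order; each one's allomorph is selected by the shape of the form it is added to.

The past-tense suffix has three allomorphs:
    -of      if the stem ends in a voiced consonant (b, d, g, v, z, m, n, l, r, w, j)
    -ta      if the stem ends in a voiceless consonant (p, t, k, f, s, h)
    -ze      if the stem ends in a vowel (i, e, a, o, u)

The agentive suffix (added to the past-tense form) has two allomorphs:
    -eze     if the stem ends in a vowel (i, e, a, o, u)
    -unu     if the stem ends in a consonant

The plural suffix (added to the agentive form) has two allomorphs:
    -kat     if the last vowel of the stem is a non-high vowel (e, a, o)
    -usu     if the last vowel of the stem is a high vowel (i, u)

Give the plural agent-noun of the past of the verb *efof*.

*efof* — final sound /f/ (a voiceless consonant) → -ta → *efofta*.
The past-tense form *efofta* — final sound /a/ (a vowel) → -eze → *efoftaeze*.
The agentive form *efoftaeze*: last vowel = /e/, a non-high vowel → -kat → *efoftaezekat*.

efoftaezekat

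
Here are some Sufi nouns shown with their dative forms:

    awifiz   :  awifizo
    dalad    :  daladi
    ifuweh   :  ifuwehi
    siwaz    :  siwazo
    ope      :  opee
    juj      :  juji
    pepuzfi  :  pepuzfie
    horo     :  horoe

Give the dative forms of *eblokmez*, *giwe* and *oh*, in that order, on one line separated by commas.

eblokmezo, giwee, ohi

The pattern is sibilance of the final sound: -o when the stem ends in a sibilant (*awifiz*, *siwaz*); -i when the stem ends in a non-sibilant consonant (*dalad*, *ifuweh*, *juj*); -e when the stem ends in a vowel (*ope*, *pepuzfi*, *horo*).
Since the final sound of *eblokmez* is /z/ (a sibilant), it takes -o, giving *eblokmezo*.
*giwe*: final sound = /e/, a vowel → -e → *giwee*.
Since the final sound of *oh* is /h/ (a non-sibilant consonant), it takes -i, giving *ohi*.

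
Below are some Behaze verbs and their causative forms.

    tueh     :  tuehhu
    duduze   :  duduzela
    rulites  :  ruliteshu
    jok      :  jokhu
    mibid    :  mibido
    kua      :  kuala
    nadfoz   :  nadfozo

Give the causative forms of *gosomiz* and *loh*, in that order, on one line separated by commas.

The pattern is voicing of the final sound: -hu when the stem ends in a voiceless consonant (*tueh*, *rulites*, *jok*); -o when the stem ends in a voiced consonant (*mibid*, *nadfoz*); -la when the stem ends in a vowel (*duduze*, *kua*).
*gosomiz* — final sound /z/ (a voiced consonant) → -o → *gosomizo*.
*loh* — final sound /h/ (a voiceless consonant) → -hu → *lohhu*.

gosomizo, lohhu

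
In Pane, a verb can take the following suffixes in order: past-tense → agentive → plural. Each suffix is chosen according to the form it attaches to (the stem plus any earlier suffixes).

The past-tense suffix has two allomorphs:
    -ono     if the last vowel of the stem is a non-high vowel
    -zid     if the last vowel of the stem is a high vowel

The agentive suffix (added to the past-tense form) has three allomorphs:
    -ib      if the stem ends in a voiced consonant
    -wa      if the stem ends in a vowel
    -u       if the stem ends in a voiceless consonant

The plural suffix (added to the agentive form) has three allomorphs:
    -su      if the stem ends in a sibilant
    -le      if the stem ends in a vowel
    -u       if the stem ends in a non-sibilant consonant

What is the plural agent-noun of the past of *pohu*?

pohuzidibu

*pohu* — last vowel /u/ (a high vowel) → -zid → *pohuzid*.
The past-tense form *pohuzid* — final sound /d/ (a voiced consonant) → -ib → *pohuzidib*.
The agentive form *pohuzidib*: final sound = /b/, a non-sibilant consonant → -u → *pohuzidibu*.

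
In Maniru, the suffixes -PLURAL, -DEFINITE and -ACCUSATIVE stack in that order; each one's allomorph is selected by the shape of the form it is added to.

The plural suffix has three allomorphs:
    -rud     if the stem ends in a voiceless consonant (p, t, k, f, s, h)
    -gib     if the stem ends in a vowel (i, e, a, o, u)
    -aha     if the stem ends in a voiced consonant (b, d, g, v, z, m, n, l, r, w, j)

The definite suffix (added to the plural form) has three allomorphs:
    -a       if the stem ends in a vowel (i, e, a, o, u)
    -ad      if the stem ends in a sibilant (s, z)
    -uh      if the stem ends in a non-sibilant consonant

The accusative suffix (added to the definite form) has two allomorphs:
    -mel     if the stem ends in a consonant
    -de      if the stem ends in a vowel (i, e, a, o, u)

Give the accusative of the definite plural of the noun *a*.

The final sound of *a* is /a/, which is a vowel, so the plural suffix is -gib, giving *agib*.
The final sound of the plural form *agib* is /b/, which is a non-sibilant consonant, so the definite suffix is -uh, giving *agibuh*.
The definite form *agibuh*: final sound = /h/, a consonant → -mel → *agibuhmel*.

agibuhmel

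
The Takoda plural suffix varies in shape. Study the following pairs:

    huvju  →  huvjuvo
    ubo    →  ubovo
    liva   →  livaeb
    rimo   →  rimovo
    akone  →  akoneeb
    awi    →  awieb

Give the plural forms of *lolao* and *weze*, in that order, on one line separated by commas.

The suffix is conditioned by the last vowel: -vo when the last vowel of the stem is a rounded vowel (*huvju*, *ubo*, *rimo*); -eb when the last vowel of the stem is an unrounded vowel (*liva*, *akone*, *awi*).
Since the last vowel of *lolao* is /o/ (a rounded vowel), it takes -vo, giving *lolaovo*.
*weze*: last vowel = /e/, an unrounded vowel → -eb → *wezeeb*.

lolaovo, wezeeb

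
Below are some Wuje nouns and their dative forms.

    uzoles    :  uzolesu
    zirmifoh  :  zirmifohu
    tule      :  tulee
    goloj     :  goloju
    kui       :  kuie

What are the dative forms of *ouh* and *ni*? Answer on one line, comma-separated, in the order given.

ouhu, nie

Looking at the final sound of each stem: -u when the stem ends in a consonant (*uzoles*, *zirmifoh*, *goloj*); -e when the stem ends in a vowel (*tule*, *kui*).
*ouh* — final sound /h/ (a consonant) → -u → *ouhu*.
Since the final sound of *ni* is /i/ (a vowel), it takes -e, giving *nie*.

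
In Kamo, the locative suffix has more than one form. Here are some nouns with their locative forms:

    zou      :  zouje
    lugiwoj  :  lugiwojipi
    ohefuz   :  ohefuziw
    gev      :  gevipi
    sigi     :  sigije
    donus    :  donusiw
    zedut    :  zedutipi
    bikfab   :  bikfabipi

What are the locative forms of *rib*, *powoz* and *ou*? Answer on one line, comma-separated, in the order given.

ribipi, powoziw, ouje

The pattern is sibilance of the final sound: -iw when the stem ends in a sibilant (*ohefuz*, *donus*); -ipi when the stem ends in a non-sibilant consonant (*lugiwoj*, *gev*, *zedut*, *bikfab*); -je when the stem ends in a vowel (*zou*, *sigi*).
Since the final sound of *rib* is /b/ (a non-sibilant consonant), it takes -ipi, giving *ribipi*.
Since the final sound of *powoz* is /z/ (a sibilant), it takes -iw, giving *powoziw*.
*ou*: final sound = /u/, a vowel → -je → *ouje*.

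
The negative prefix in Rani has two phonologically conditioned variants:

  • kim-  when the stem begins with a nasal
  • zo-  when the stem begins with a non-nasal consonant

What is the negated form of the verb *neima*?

Since the first consonant of *neima* is /n/ (a nasal), it takes kim-, giving *kimneima*.

kimneima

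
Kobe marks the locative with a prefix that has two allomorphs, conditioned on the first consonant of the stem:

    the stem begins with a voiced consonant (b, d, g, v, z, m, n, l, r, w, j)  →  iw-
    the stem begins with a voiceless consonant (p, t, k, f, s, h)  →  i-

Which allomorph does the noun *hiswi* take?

i-

*hiswi*: first consonant = /h/, voiceless → i-.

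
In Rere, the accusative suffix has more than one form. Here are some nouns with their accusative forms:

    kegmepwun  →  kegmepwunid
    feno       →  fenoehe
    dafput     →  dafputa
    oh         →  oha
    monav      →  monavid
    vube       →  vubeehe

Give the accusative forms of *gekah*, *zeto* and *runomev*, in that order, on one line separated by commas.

gekaha, zetoehe, runomevid

Looking at the final sound of each stem: -a when the stem ends in a voiceless consonant (*dafput*, *oh*); -id when the stem ends in a voiced consonant (*kegmepwun*, *monav*); -ehe when the stem ends in a vowel (*feno*, *vube*).
Since the final sound of *gekah* is /h/ (a voiceless consonant), it takes -a, giving *gekaha*.
*zeto*: final sound = /o/, a vowel → -ehe → *zetoehe*.
The final sound of *runomev* is /v/, which is a voiced consonant, so the suffix is -id, giving *runomevid*.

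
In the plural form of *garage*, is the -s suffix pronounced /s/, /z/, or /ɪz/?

/ɪz/

The stem *garage* ends in a sibilant (/s, z, ʃ, ʒ, tʃ, dʒ/).
The plural suffix surfaces as /ɪz/ after sibilants, /s/ after other voiceless consonants, and /z/ after other voiced sounds.
So the plural -s on *garage* is pronounced /ɪz/.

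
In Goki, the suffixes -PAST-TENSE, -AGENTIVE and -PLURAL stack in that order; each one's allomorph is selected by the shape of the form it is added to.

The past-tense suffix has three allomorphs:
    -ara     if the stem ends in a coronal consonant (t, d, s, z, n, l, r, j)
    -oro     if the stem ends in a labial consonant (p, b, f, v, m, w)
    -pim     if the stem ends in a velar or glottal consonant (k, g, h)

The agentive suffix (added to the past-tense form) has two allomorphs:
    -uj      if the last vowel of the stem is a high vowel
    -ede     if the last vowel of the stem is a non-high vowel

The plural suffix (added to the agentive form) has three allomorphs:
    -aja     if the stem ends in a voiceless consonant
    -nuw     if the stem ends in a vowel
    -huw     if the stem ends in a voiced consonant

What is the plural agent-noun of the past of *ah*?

Since the final consonant of *ah* is /h/ (velar/glottal), it takes -pim, giving *ahpim*.
The past-tense form *ahpim*: last vowel = /i/, a high vowel → -uj → *ahpimuj*.
The agentive form *ahpimuj*: final sound = /j/, a voiced consonant → -huw → *ahpimujhuw*.

ahpimujhuw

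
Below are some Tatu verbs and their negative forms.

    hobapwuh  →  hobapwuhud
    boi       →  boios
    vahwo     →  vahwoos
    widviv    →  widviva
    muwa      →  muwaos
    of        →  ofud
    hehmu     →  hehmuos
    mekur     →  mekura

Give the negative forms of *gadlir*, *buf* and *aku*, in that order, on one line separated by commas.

The suffix is conditioned by the final sound: -ud when the stem ends in a voiceless consonant (*hobapwuh*, *of*); -a when the stem ends in a voiced consonant (*widviv*, *mekur*); -os when the stem ends in a vowel (*boi*, *vahwo*, *muwa*, *hehmu*).
*gadlir* — final sound /r/ (a voiced consonant) → -a → *gadlira*.
*buf*: final sound = /f/, a voiceless consonant → -ud → *bufud*.
*aku*: final sound = /u/, a vowel → -os → *akuos*.

gadlira, bufud, akuos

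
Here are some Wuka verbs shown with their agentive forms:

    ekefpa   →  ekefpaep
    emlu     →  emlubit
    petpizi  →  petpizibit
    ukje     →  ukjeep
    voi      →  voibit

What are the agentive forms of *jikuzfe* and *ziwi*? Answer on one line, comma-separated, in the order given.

jikuzfeep, ziwibit

The pattern is height harmony: -bit when the last vowel of the stem is a high vowel (*emlu*, *petpizi*, *voi*); -ep when the last vowel of the stem is a non-high vowel (*ekefpa*, *ukje*).
The last vowel of *jikuzfe* is /e/, which is a non-high vowel, so the suffix is -ep, giving *jikuzfeep*.
The last vowel of *ziwi* is /i/, which is a high vowel, so the suffix is -bit, giving *ziwibit*.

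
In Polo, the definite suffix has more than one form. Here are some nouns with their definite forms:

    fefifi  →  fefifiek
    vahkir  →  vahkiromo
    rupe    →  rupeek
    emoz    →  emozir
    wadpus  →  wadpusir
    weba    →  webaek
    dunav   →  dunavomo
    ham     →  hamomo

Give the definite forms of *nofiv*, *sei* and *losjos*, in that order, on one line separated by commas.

Looking at the final sound of each stem: -ir when the stem ends in a sibilant (*emoz*, *wadpus*); -omo when the stem ends in a non-sibilant consonant (*vahkir*, *dunav*, *ham*); -ek when the stem ends in a vowel (*fefifi*, *rupe*, *weba*).
Since the final sound of *nofiv* is /v/ (a non-sibilant consonant), it takes -omo, giving *nofivomo*.
Since the final sound of *sei* is /i/ (a vowel), it takes -ek, giving *seiek*.
The final sound of *losjos* is /s/, which is a sibilant, so the suffix is -ir, giving *losjosir*.

nofivomo, seiek, losjosir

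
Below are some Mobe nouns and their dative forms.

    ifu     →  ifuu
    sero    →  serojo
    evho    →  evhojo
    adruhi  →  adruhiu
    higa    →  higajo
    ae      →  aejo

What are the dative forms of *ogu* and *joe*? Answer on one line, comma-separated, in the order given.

oguu, joejo

The suffix is conditioned by the last vowel: -u when the last vowel of the stem is a high vowel (*ifu*, *adruhi*); -jo when the last vowel of the stem is a non-high vowel (*sero*, *evho*, *higa*, *ae*).
*ogu*: last vowel = /u/, a high vowel → -u → *oguu*.
*joe* — last vowel /e/ (a non-high vowel) → -jo → *joejo*.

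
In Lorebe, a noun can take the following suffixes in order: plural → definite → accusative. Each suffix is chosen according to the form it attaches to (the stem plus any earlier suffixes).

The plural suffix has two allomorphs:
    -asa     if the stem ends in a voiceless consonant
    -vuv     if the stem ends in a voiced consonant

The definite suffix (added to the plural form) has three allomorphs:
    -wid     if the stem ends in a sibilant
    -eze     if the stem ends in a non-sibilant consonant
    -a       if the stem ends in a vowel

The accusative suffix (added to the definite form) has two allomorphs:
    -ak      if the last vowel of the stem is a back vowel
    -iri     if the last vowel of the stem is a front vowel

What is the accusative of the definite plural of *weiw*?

*weiw*: final consonant = /w/, voiced → -vuv → *weiwvuv*.
The plural form *weiwvuv* — final sound /v/ (a non-sibilant consonant) → -eze → *weiwvuveze*.
The definite form *weiwvuveze*: last vowel = /e/, a front vowel → -iri → *weiwvuvezeiri*.

weiwvuvezeiri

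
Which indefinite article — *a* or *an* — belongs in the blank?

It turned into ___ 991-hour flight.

The indefinite article is chosen by the initial *sound* of the following word, not its spelling.
The number *991* is spoken "nine hundred …", beginning with /naɪn/ — a consonant sound.
So the article is *a*: It turned into a 991-hour flight.

a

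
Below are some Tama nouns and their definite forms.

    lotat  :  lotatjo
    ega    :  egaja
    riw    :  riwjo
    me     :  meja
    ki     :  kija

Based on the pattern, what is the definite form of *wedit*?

weditjo

The alternation tracks the final sound of the stem — -jo when the stem ends in a consonant (*lotat*, *riw*); -ja when the stem ends in a vowel (*ega*, *me*, *ki*).
*wedit* — final sound /t/ (a consonant) → -jo → *weditjo*.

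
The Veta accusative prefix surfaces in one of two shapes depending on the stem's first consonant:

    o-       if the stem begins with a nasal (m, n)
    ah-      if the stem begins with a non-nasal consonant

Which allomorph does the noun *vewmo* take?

The first consonant of *vewmo* is /v/, which is non-nasal, so the prefix is ah-.

ah-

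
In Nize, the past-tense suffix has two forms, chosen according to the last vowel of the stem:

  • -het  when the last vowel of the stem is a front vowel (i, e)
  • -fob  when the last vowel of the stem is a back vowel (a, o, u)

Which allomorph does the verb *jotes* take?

The last vowel of *jotes* is /e/, which is a front vowel, so the suffix is -het.

-het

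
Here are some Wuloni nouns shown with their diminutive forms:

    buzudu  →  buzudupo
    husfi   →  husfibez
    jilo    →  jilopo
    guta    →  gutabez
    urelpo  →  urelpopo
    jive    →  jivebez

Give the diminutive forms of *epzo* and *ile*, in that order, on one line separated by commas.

epzopo, ilebez

The pattern is rounding harmony: -po when the last vowel of the stem is a rounded vowel (*buzudu*, *jilo*, *urelpo*); -bez when the last vowel of the stem is an unrounded vowel (*husfi*, *guta*, *jive*).
Since the last vowel of *epzo* is /o/ (a rounded vowel), it takes -po, giving *epzopo*.
*ile*: last vowel = /e/, an unrounded vowel → -bez → *ilebez*.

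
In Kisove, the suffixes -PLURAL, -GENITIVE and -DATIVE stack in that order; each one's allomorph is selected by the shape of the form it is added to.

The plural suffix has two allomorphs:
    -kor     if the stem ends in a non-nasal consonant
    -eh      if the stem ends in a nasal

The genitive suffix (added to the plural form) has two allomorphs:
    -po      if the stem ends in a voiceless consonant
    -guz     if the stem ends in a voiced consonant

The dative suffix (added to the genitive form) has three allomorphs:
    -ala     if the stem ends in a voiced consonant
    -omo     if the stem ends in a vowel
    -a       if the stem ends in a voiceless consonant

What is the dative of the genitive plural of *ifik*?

*ifik* — final consonant /k/ (non-nasal) → -kor → *ifikkor*.
Since the final consonant of the plural form *ifikkor* is /r/ (voiced), it takes -guz, giving *ifikkorguz*.
The genitive form *ifikkorguz*: final sound = /z/, a voiced consonant → -ala → *ifikkorguzala*.

ifikkorguzala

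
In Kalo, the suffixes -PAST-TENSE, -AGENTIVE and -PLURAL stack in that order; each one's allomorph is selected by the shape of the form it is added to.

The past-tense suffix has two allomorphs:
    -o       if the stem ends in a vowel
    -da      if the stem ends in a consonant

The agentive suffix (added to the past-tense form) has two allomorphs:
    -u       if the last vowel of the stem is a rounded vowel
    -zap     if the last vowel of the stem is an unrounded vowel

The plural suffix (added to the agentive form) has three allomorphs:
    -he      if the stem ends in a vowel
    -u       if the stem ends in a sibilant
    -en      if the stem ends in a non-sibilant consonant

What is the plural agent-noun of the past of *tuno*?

*tuno*: final sound = /o/, a vowel → -o → *tunoo*.
The last vowel of the past-tense form *tunoo* is /o/, which is a rounded vowel, so the agentive suffix is -u, giving *tunoou*.
Since the final sound of the agentive form *tunoou* is /u/ (a vowel), it takes -he, giving *tunoouhe*.

tunoouhe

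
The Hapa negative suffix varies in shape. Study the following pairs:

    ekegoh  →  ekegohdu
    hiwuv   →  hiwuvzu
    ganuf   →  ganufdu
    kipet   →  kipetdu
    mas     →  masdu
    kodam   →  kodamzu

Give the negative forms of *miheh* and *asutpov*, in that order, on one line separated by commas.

The pattern is voicing of the final consonant: -du when the stem ends in a voiceless consonant (*ekegoh*, *ganuf*, *kipet*, *mas*); -zu when the stem ends in a voiced consonant (*hiwuv*, *kodam*).
*miheh*: final consonant = /h/, voiceless → -du → *mihehdu*.
Since the final consonant of *asutpov* is /v/ (voiced), it takes -zu, giving *asutpovzu*.

mihehdu, asutpovzu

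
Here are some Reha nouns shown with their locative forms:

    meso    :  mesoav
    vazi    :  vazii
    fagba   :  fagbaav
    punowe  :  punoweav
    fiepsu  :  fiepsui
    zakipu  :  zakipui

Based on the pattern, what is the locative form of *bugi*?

The pattern is height harmony: -i when the last vowel of the stem is a high vowel (*vazi*, *fiepsu*, *zakipu*); -av when the last vowel of the stem is a non-high vowel (*meso*, *fagba*, *punowe*).
The last vowel of *bugi* is /i/, which is a high vowel, so the suffix is -i, giving *bugii*.

bugii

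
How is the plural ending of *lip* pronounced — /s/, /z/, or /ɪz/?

The stem *lip* ends in a voiceless non-sibilant consonant.
The plural suffix surfaces as /ɪz/ after sibilants, /s/ after other voiceless consonants, and /z/ after other voiced sounds.
So the plural -s on *lip* is pronounced /s/.

/s/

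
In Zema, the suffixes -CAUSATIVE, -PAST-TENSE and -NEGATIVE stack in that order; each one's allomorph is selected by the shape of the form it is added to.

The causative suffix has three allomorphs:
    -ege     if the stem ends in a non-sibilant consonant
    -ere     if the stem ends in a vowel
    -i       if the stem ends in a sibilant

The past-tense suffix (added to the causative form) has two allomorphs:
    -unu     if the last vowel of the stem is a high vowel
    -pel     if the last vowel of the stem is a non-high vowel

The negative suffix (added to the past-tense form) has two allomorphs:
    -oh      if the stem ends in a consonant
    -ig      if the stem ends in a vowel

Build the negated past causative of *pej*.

pejegepeloh

Since the final sound of *pej* is /j/ (a non-sibilant consonant), it takes -ege, giving *pejege*.
The causative form *pejege* — last vowel /e/ (a non-high vowel) → -pel → *pejegepel*.
The past-tense form *pejegepel*: final sound = /l/, a consonant → -oh → *pejegepeloh*.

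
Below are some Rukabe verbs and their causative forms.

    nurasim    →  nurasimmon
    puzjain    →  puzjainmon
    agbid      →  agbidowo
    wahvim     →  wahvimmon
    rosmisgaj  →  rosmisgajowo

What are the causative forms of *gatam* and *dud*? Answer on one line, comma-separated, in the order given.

gatammon, dudowo

The suffix is conditioned by the final consonant: -mon when the stem ends in a nasal (*nurasim*, *puzjain*, *wahvim*); -owo when the stem ends in a non-nasal consonant (*agbid*, *rosmisgaj*).
*gatam* — final consonant /m/ (a nasal) → -mon → *gatammon*.
Since the final consonant of *dud* is /d/ (non-nasal), it takes -owo, giving *dudowo*.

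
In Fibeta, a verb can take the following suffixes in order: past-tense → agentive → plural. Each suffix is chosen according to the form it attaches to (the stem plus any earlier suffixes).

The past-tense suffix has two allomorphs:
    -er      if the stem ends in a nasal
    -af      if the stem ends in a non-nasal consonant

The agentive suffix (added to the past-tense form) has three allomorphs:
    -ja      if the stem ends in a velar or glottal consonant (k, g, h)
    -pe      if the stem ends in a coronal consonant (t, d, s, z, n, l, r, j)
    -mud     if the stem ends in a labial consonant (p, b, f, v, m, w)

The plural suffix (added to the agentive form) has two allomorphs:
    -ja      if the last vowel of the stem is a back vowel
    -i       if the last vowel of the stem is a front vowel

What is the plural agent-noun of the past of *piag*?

*piag* — final consonant /g/ (non-nasal) → -af → *piagaf*.
Since the final consonant of the past-tense form *piagaf* is /f/ (labial), it takes -mud, giving *piagafmud*.
The agentive form *piagafmud*: last vowel = /u/, a back vowel → -ja → *piagafmudja*.

piagafmudja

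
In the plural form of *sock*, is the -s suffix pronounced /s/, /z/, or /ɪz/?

The stem *sock* ends in a voiceless non-sibilant consonant.
The plural suffix surfaces as /ɪz/ after sibilants, /s/ after other voiceless consonants, and /z/ after other voiced sounds.
So the plural -s on *sock* is pronounced /s/.

/s/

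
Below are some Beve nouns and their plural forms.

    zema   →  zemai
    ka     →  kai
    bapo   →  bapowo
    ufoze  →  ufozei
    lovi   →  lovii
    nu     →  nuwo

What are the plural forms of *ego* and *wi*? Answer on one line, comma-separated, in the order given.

egowo, wii

The alternation tracks the last vowel of the stem — -wo when the last vowel of the stem is a rounded vowel (*bapo*, *nu*); -i when the last vowel of the stem is an unrounded vowel (*zema*, *ka*, *ufoze*, *lovi*).
*ego*: last vowel = /o/, a rounded vowel → -wo → *egowo*.
The last vowel of *wi* is /i/, which is an unrounded vowel, so the suffix is -i, giving *wii*.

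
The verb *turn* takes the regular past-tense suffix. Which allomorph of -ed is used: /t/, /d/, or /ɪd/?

/d/

The stem *turn* ends in a voiced sound other than /d/.
The -ed suffix is realized as /ɪd/ after /t, d/; as /t/ after other voiceless consonants; and as /d/ after other voiced sounds.
So -ed on *turn* is pronounced /d/.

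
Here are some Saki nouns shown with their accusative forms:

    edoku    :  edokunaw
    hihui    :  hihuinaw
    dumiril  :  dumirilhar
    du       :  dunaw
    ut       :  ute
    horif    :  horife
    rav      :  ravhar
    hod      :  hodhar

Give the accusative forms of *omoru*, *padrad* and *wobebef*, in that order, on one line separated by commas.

omorunaw, padradhar, wobebefe

The alternation tracks the final sound of the stem — -e when the stem ends in a voiceless consonant (*ut*, *horif*); -har when the stem ends in a voiced consonant (*dumiril*, *rav*, *hod*); -naw when the stem ends in a vowel (*edoku*, *hihui*, *du*).
*omoru*: final sound = /u/, a vowel → -naw → *omorunaw*.
*padrad*: final sound = /d/, a voiced consonant → -har → *padradhar*.
*wobebef*: final sound = /f/, a voiceless consonant → -e → *wobebefe*.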